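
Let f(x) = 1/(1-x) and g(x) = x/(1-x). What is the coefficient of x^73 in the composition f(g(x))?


First simplify the composition: f(g(x)) = 1/(1 - x/(1-x)) = (1-x)/((1-x) - x) = (1-x)/(1-2x).
Now extract the coefficient. Write (1-x)/(1-2x) = 1/(1-2x) - x/(1-2x).
The coefficient of x^n in 1/(1-2x) is 2^n, and in x/(1-2x) is 2^(n-1) (for n >= 1).
So the coefficient of x^73 is 2^73 - 2^72 = 9444732965739290427392 - 4722366482869645213696 = 4722366482869645213696.

4722366482869645213696


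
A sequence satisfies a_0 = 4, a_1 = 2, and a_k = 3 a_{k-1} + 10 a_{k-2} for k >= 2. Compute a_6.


The characteristic equation is t^2 - 3 t - 10 = 0, with roots r_1 = 5 and r_2 = -2 (so c_1 = r_1 + r_2, c_2 = -r_1 r_2 as required).
One can use the closed form a_n = A r_1^n + B r_2^n, but direct iteration is more reliable:
a_0 = 4, a_1 = 2, a_2 = 46, a_3 = 158, a_4 = 934, a_5 = 4382, a_6 = 22486.
So a_6 = 22486.

22486


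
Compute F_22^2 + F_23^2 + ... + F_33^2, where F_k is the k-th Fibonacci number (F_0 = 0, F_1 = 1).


There is a standard identity sum_{k=0}^{N} F_k^2 = F_N * F_{N+1} (proved inductively from the telescoping relation F_k^2 = F_k F_{k+1} - F_{k-1} F_k). Then
sum_{k=22}^{33} F_k^2 = F_33 F_34 - F_21 F_22.
Computing: F_33 = 3524578, F_34 = 5702887, F_21 = 10946, F_22 = 17711.
Sum = 3524578 * 5702887 - 10946 * 17711 = 20100076192080.

20100076192080


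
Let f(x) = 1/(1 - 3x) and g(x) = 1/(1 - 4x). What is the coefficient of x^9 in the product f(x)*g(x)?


The coefficient of x^n in f*g is the Cauchy product: sum_{k=0}^{n} a^k * b^(n-k).
With a=3, b=4, n=9:
sum_{k=0}^{9} 3^k * 4^(9-k)
= 989527

989527


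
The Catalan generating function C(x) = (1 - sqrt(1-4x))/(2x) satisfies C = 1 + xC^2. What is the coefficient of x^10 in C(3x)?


Substituting x -> 3x scales the n-th coefficient by 3^n, so [x^10] C(3x) = 3^10 * C_10.
C_10 = C(2*10, 10)/(11) = 184756/11 = 16796.
So 3^10 * 16796 = 59049 * 16796 = 991787004.

991787004


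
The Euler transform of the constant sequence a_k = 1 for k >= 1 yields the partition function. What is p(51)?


The Euler transform converts the sequence a_k = 1 into the number of integer partitions.
Using the recurrence or dynamic programming:
p(51) = 239943

239943


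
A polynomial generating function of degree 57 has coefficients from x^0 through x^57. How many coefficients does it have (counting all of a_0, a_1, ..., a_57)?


A polynomial of degree 57 takes the form a_0 + a_1 x + ... + a_57 x^57.
The number of coefficients is 57 + 1 = 58.

58


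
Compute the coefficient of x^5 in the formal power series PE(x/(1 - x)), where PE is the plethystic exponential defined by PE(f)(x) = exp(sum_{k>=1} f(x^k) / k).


For f(x) = x/(1 - x) we have
sum_{k>=1} f(x^k) / k = sum_{k>=1} (1/k) * x^k / (1 - x^k) = sum_{k, m >= 1} x^(k m) / k,
which after exponentiating simplifies to
PE(x/(1 - x)) = prod_{k>=1} 1 / (1 - x^k).
This is the generating function for the partition function p(n), so the coefficient of x^5 is p(5).
Computing p(5) by dynamic programming over parts 1, 2, ..., 5: p(5) = 7.

7


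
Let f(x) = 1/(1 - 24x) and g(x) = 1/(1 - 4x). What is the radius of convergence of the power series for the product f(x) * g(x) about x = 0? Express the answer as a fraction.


The radius of 1/(1 - 24x) is 1/24 (nearest singularity at x = 1/24), and the radius of 1/(1 - 4x) is 1/4.
The product f(x)*g(x) = 1/((1 - 24x)(1 - 4x)) has singularities at both 1/24 and 1/4, so its radius of convergence is the distance to the nearest one:
min(1/24, 1/4) = 1/24.

1/24


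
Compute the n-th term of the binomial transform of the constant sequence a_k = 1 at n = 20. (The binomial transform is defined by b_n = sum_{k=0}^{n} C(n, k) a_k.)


With a_k = 1 for all k, b_n = sum_{k=0}^{n} C(n, k) = 2^n by the binomial theorem.
For n = 20: 2^20 = 1048576.

1048576


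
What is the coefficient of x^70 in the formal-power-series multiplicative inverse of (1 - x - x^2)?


Let the inverse be f(x) = sum_{k>=0} a_k x^k. From f(x) * (1 - x - x^2) = 1 and matching coefficients:
 x^0: a_0 = 1.
 x^1: a_1 - a_0 = 0, so a_1 = 1.
 x^k (k >= 2): a_k - a_{k-1} - a_{k-2} = 0, i.e. a_k = a_{k-1} + a_{k-2}.
This is the Fibonacci-type recurrence shifted so that a_0 = a_1 = 1.
Iterating: a_0=1, a_1=1, a_2=2, a_3=3, a_4=5, a_5=8, a_6=13, a_7=21, a_8=34, a_9=55, ...
a_70 = 308061521170129.

308061521170129


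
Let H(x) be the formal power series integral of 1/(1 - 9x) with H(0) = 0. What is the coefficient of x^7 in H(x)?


1/(1 - 9x) = sum_{k>=0} 9^k x^k. Integrating termwise with H(0) = 0:
H(x) = sum_{k>=0} 9^k x^(k+1) / (k+1) = sum_{m>=1} 9^(m-1) x^m / m.
For m = 7: 9^6/7 = 531441/7 = 531441/7.

531441/7


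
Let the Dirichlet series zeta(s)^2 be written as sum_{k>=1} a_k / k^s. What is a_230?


The Dirichlet convolution of the constant function 1 with itself gives (1 * 1)(k) = sum_{d | k} 1 = d(k), the number of positive divisors of k.
Since zeta(s) = sum_{k>=1} 1/k^s, we have zeta(s)^2 = sum_{k>=1} d(k)/k^s, so a_k = d(k).
For k = 230: the divisors are 1, 2, 5, 10, 23, 46, 115, 230.
Count = 8.

8


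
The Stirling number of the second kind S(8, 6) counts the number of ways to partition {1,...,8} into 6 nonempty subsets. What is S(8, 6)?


Using the explicit formula S(n,k) = (1/k!) sum_{j=0}^{k} (-1)^(k-j) C(k,j) j^n:
S(8, 6) = 266
Equivalently, S(n,k) is n! times the coefficient of x^n in the EGF (e^x - 1)^k / k!.

266


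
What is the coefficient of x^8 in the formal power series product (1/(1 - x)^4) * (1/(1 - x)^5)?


Combine the factors: (1/(1 - x)^4) * (1/(1 - x)^5) = 1/(1 - x)^9.
Then use 1/(1 - x)^r = sum_{k>=0} C(k + r - 1, r - 1) x^k with r = 9 and k = 8:
C(16, 8) = 12870.

12870


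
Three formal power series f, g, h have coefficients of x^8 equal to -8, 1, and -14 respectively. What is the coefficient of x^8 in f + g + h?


Series addition is componentwise:
-8 + 1 + -14
= -21

-21


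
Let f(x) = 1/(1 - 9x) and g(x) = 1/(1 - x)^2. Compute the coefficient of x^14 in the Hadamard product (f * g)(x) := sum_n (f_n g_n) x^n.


f has coefficients f_k = 9^k. For g = 1/(1 - x)^2 the coefficient is g_k = C(k + 1, 1) = k + 1. The Hadamard coefficient is (f * g)_k = 9^k * (k + 1).
For k = 14: 9^14 * 15 = 22876792454961 * 15 = 343151886824415.

343151886824415


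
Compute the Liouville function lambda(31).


The Liouville function is lambda(k) = (-1)^Omega(k), where Omega(k) counts the prime factors of k with multiplicity.
Factoring: 31 = 31, so Omega(31) = 1.
lambda(31) = (-1)^1 = -1.

-1


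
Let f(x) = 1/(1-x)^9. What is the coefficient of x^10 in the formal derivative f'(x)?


Differentiate: d/dx [ 1/(1-x)^r ] = r / (1-x)^(r+1).
Here r = 9, so f'(x) = 9 / (1-x)^10.
The expansion of 1/(1-x)^(r+1) has coefficient of x^n equal to C(n+r, r).
So the coefficient of x^10 in f'(x) is
9 * C(19, 9) = 9 * 92378 = 831402

831402


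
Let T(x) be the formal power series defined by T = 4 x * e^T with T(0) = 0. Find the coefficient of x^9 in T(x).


Apply the Lagrange inversion formula: if T = 4 x * phi(T) with phi(t) = e^t, then
[x^n] T = 4^n * (1/n) [t^(n-1)] phi(t)^n = 4^n * (1/n) [t^(n-1)] e^(n t) = 4^n * (1/n) * n^(n-1) / (n-1)! = 4^n * n^(n-1) / n!.
When c = 1 this is the Cayley count of rooted labeled trees on n vertices, divided by n!.
For n = 9: 4^9 * 9^8 / 9! = 262144 * 43046721/362880 = 1088391168/35.

1088391168/35


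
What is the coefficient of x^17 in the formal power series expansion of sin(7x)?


The Maclaurin series is sin(t) = sum_{k>=0} (-1)^k t^(2k+1) / (2k+1)!, so substituting t = 7x, only odd powers of x are nonzero, with coefficient of x^(2k+1) equal to (-1)^k 7^(2k+1) / (2k+1)!.
Write 17 = 2*8 + 1, giving the coefficient (-1)^8 * 7^17 / 17! = 232630513987207/355687428096000 = 4747561509943/7258927104000.

4747561509943/7258927104000


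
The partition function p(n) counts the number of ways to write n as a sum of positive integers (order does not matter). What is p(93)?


Using the generating function prod_{k>=1} 1/(1-x^k), we compute p(93).
By dynamic programming over parts 1 through 93:
p(93) = 82010177

82010177


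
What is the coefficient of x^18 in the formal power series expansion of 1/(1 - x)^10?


The negative binomial / multiset identity is
1/(1 - x)^r = sum_{k>=0} C(k + r - 1, r - 1) x^k.
Here r = 10 and k = 18, so the coefficient is
C(18 + 9, 9) = C(27, 9)
= 4686825

4686825


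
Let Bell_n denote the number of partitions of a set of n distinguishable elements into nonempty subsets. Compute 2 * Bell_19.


Bell_19 can be computed from the Bell triangle or from Dobinski's identity Bell_n = (1/e) * sum_{k>=0} k^n / k!.
Computing Bell_19 = 5832742205057.
Then 2 * 5832742205057 = 11665484410114.

11665484410114


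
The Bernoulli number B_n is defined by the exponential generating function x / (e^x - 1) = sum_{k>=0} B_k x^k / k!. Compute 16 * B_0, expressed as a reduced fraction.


Bernoulli numbers can also be computed recursively via B_0 = 1 and sum_{j=0}^{m} C(m+1, j) B_j = 0 for m >= 1. Odd-index Bernoulli numbers vanish for k >= 3.
Computing B_0 = 1, so 16 * B_0 = 16 * 1 = 16.

16


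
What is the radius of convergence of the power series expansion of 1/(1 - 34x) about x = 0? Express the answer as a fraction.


Expanding 1/(1 - 34x) = sum_{k>=0} 34^k x^k, the series converges when |34x| < 1, i.e., |x| < 1/34.
So the radius of convergence is 1/34 = 1/34.

1/34


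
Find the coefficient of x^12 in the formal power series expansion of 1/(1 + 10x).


Write 1/(1 + c x) = 1/(1 - (-c) x) and apply the geometric-series identity
1/(1 - y) = sum_{k>=0} y^k to get 1/(1 + c x) = sum_{k>=0} (-c)^k x^k.
So the coefficient of x^k is (-c)^k = (-1)^k * c^k.
Here c = 10 and k = 12:
(-10)^12 = 1 * 1000000000000 = 1000000000000

1000000000000


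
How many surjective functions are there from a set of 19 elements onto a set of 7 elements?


By inclusion-exclusion on which target elements are missed, the number of surjections from an n-set onto a k-set is
surj(n, k) = sum_{j=0}^{k} (-1)^j C(k, j) (k - j)^n.
Equivalently surj(n, k) = k! * S(n, k), where S(n, k) is the Stirling number of the second kind.
For n = 19, k = 7:
S(19, 7) = 1492924634839, so
surj = 7! * 1492924634839 = 5040 * 1492924634839 = 7524340159588560.

7524340159588560


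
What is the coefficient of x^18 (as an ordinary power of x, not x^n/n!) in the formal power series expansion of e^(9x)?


The exponential series is e^y = sum_{k>=0} y^k / k!. Substituting y = 9x gives
e^(9x) = sum_{k>=0} 9^k x^k / k!.
So the coefficient of x^n is a^n/n! with a = 9, n = 18:
9^18 / 18! = 150094635296999121/6402373705728000 = 22876792454961/975822848000

22876792454961/975822848000


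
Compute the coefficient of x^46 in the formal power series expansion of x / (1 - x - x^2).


Let f(x) = sum_{k>=0} a_k x^k. Multiplying f(x) * (1 - x - x^2) = x and matching coefficients gives a_0 = 0, a_1 = 1, and a_k = a_{k-1} + a_{k-2} for k >= 2. These are the Fibonacci numbers F_k.
Iterating from F_0 = 0, F_1 = 1:
F_0=0, F_1=1, F_2=1, F_3=2, F_4=3, F_5=5, F_6=8, F_7=13, F_8=21, F_9=34, ...
F_46 = 1836311903.

1836311903


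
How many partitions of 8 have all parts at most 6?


Using the generating function (1-x)^(-1)(1-x^2)^(-1)...(1-x^6)^(-1),
the coefficient of x^8 counts these restricted partitions.
Result = 20

20


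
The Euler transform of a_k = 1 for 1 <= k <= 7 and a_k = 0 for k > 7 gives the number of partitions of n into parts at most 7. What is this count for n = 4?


Partitions of 4 into parts at most 7:
Using generating function (1-x)^(-1)(1-x^2)^(-1)...(1-x^7)^(-1),
the coefficient of x^4 = 5

5


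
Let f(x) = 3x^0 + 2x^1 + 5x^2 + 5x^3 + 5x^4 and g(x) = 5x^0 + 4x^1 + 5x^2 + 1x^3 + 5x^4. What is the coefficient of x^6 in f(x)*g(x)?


Cauchy product at x^6:
5*5 + 5*1 + 5*5
= 55

55


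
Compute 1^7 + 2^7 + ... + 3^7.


This power sum has a closed form given by Faulhaber's formula
sum_{k=1}^{m} k^p = (1 / (p + 1)) * sum_{j=0}^{p} C(p + 1, j) B_j m^(p + 1 - j),
but for small m direct computation is fastest:
1 + 128 + 2187 = 2316.

2316


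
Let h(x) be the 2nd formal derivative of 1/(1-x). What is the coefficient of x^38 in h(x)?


Differentiating 2 times: d^2/dx^2 [1/(1-x)] = 2!/(1-x)^3.
The expansion 1/(1-x)^3 = sum_{k>=0} C(k+2, 2) x^k, so the coefficient of x^n in 2!/(1-x)^3 is 2! * C(n+2, 2).
For n = 38: 2 * C(40, 2) = 2 * 780 = 1560

1560


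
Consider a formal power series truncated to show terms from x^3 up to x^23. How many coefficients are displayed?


From x^3 to x^23 inclusive, the count is 23 - 3 + 1 = 21.

21


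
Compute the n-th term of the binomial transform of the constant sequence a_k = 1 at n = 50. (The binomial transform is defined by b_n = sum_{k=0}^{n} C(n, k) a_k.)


With a_k = 1 for all k, b_n = sum_{k=0}^{n} C(n, k) = 2^n by the binomial theorem.
For n = 50: 2^50 = 1125899906842624.

1125899906842624


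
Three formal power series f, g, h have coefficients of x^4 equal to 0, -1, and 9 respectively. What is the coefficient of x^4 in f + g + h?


Series addition is componentwise:
0 + -1 + 9
= 8

8


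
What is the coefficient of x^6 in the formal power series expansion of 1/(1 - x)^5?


The expansion 1/(1 - x)^r = sum_{k>=0} C(k + r - 1, r - 1) x^k follows from the multiset / negative-binomial theorem (or from repeated differentiation of the geometric series).
For r = 5 and k = 6:
C(10, 4) = 3628800 / (24 * 720) = 210.

210


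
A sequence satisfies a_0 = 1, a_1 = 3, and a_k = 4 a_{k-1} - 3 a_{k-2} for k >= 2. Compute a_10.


The characteristic equation is t^2 - 4 t + 3 = 0, with roots r_1 = 3 and r_2 = 1 (so c_1 = r_1 + r_2, c_2 = -r_1 r_2 as required).
One can use the closed form a_n = A r_1^n + B r_2^n, but direct iteration is more reliable:
a_0 = 1, a_1 = 3, a_2 = 9, a_3 = 27, a_4 = 81, a_5 = 243, a_6 = 729, a_7 = 2187, a_8 = 6561, a_9 = 19683, a_10 = 59049.
So a_10 = 59049.

59049


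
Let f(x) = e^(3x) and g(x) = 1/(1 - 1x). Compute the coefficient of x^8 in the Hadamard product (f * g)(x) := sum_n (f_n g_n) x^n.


Expanding: f_k = 3^k/k! (from e^(3x)) and g_k = 1^k (from 1/(1 - 1x)). So the Hadamard coefficient (f * g)_k = 3^k 1^k / k! = (3)^k / k!.
For k = 8: 3^8/8! = 6561/40320 = 729/4480.

729/4480


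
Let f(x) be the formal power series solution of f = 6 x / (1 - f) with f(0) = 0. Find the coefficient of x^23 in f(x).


Apply Lagrange inversion: f = 6 x * phi(f) with phi(t) = 1/(1 - t), so
[x^n] f = 6^n * (1/n) [t^(n-1)] phi(t)^n = 6^n * (1/n) [t^(n-1)] (1 - t)^(-n) = 6^n * (1/n) C(2n - 2, n - 1) = 6^n * C_{n-1}.
For n = 23: C_22 = C(44, 22) / 23 = 2104098963720/23 = 91482563640.
With the 6^23 = 789730223053602816 factor, the coefficient is 789730223053602816 * 91482563640 = 72246545388932614746003210240.

72246545388932614746003210240


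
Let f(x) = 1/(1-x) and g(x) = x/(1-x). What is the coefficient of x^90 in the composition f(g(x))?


First simplify the composition: f(g(x)) = 1/(1 - x/(1-x)) = (1-x)/((1-x) - x) = (1-x)/(1-2x).
Now extract the coefficient. Write (1-x)/(1-2x) = 1/(1-2x) - x/(1-2x).
The coefficient of x^n in 1/(1-2x) is 2^n, and in x/(1-2x) is 2^(n-1) (for n >= 1).
So the coefficient of x^90 is 2^90 - 2^89 = 1237940039285380274899124224 - 618970019642690137449562112 = 618970019642690137449562112.

618970019642690137449562112


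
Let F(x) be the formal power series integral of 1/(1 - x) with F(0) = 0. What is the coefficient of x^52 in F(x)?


1/(1 - x) = sum_{k>=0} x^k. Integrating termwise and using F(0) = 0 gives
F(x) = sum_{k>=0} x^(k+1) / (k+1) = sum_{m>=1} x^m / m = -ln(1 - x).
So the coefficient of x^52 is 1/52 = 1/52.

1/52


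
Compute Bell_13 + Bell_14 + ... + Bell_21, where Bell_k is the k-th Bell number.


Recall Bell_k counts set partitions of a k-set (with Bell_0 = 1 by convention).
Bell_13 through Bell_21: 27644437, 190899322, 1382958545, 10480142147, 82864869804, 682076806159, 5832742205057, 51724158235372, 474869816156751
Sum = 27644437 + 190899322 + 1382958545 + 10480142147 + 82864869804 + 682076806159 + 5832742205057 + 51724158235372 + 474869816156751 = 533203739917594.

533203739917594


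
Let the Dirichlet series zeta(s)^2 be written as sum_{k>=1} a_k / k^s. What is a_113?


The Dirichlet convolution of the constant function 1 with itself gives (1 * 1)(k) = sum_{d | k} 1 = d(k), the number of positive divisors of k.
Since zeta(s) = sum_{k>=1} 1/k^s, we have zeta(s)^2 = sum_{k>=1} d(k)/k^s, so a_k = d(k).
For k = 113: the divisors are 1, 113.
Count = 2.

2


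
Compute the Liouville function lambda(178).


The Liouville function is lambda(k) = (-1)^Omega(k), where Omega(k) counts the prime factors of k with multiplicity.
Factoring: 178 = 2 * 89, so Omega(178) = 2.
lambda(178) = (-1)^2 = 1.

1


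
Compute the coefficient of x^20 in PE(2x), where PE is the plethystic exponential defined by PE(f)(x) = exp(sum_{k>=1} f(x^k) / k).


With f(x) = 2x, the exponent is sum_{k>=1} 2 x^k / k = 2 * (-ln(1 - x)). Exponentiating:
PE(2x) = exp(-2 ln(1 - x)) = 1/(1 - x)^2.
By the negative binomial expansion, [x^n] 1/(1 - x)^2 = C(n + 1, 1).
For n = 20: C(21, 1) = 21.

21


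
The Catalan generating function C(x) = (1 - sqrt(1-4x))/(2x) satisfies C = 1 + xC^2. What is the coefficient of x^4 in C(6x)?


Substituting x -> 6x scales the n-th coefficient by 6^n, so [x^4] C(6x) = 6^4 * C_4.
C_4 = C(2*4, 4)/(5) = 70/5 = 14.
So 6^4 * 14 = 1296 * 14 = 18144.

18144


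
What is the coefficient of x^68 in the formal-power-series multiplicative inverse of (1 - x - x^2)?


Let the inverse be f(x) = sum_{k>=0} a_k x^k. From f(x) * (1 - x - x^2) = 1 and matching coefficients:
 x^0: a_0 = 1.
 x^1: a_1 - a_0 = 0, so a_1 = 1.
 x^k (k >= 2): a_k - a_{k-1} - a_{k-2} = 0, i.e. a_k = a_{k-1} + a_{k-2}.
This is the Fibonacci-type recurrence shifted so that a_0 = a_1 = 1.
Iterating: a_0=1, a_1=1, a_2=2, a_3=3, a_4=5, a_5=8, a_6=13, a_7=21, a_8=34, a_9=55, ...
a_68 = 117669030460994.

117669030460994


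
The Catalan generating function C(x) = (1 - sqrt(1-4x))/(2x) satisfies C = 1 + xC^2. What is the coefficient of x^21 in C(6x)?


Substituting x -> 6x scales the n-th coefficient by 6^n, so [x^21] C(6x) = 6^21 * C_21.
C_21 = C(2*21, 21)/(22) = 538257874440/22 = 24466267020.
So 6^21 * 24466267020 = 21936950640377856 * 24466267020 = 536715291972044618591109120.

536715291972044618591109120


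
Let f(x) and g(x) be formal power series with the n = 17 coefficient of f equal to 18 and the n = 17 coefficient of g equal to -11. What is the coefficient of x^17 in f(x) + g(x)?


Addition of formal power series is termwise.
The coefficient of x^17 in f + g = 18 + -11
= 7

7


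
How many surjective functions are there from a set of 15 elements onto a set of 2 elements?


By inclusion-exclusion on which target elements are missed, the number of surjections from an n-set onto a k-set is
surj(n, k) = sum_{j=0}^{k} (-1)^j C(k, j) (k - j)^n.
Equivalently surj(n, k) = k! * S(n, k), where S(n, k) is the Stirling number of the second kind.
For n = 15, k = 2:
S(15, 2) = 16383, so
surj = 2! * 16383 = 2 * 16383 = 32766.

32766


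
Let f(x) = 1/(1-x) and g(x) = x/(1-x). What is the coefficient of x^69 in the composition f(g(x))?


First simplify the composition: f(g(x)) = 1/(1 - x/(1-x)) = (1-x)/((1-x) - x) = (1-x)/(1-2x).
Now extract the coefficient. Write (1-x)/(1-2x) = 1/(1-2x) - x/(1-2x).
The coefficient of x^n in 1/(1-2x) is 2^n, and in x/(1-2x) is 2^(n-1) (for n >= 1).
So the coefficient of x^69 is 2^69 - 2^68 = 590295810358705651712 - 295147905179352825856 = 295147905179352825856.

295147905179352825856


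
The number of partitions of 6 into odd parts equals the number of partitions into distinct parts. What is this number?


Computing partitions of 6 into odd parts (1, 3, 5, ...):
Using the generating function prod_{k>=0} 1/(1-x^(2k+1)),
the count is 4

4


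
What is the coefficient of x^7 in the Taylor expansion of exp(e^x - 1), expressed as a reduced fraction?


exp(e^x - 1) = sum_{k>=0} Bell_k x^k / k!, where Bell_k is the k-th Bell number.
So the coefficient of x^7 is Bell_7 / 7!.
Computing: Bell_7 = 877 and 7! = 5040, giving
877/5040 = 877/5040.

877/5040


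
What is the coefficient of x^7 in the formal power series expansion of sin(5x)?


The Maclaurin series is sin(t) = sum_{k>=0} (-1)^k t^(2k+1) / (2k+1)!, so substituting t = 5x, only odd powers of x are nonzero, with coefficient of x^(2k+1) equal to (-1)^k 5^(2k+1) / (2k+1)!.
Write 7 = 2*3 + 1, giving the coefficient (-1)^3 * 5^7 / 7! = -78125/5040 = -15625/1008.

-15625/1008


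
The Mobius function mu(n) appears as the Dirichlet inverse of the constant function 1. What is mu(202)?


202 = 2 * 101 (all distinct primes).
mu(202) = (-1)^2 = 1

1


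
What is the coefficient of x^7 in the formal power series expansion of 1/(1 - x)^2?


The expansion 1/(1 - x)^r = sum_{k>=0} C(k + r - 1, r - 1) x^k follows from the multiset / negative-binomial theorem (or from repeated differentiation of the geometric series).
For r = 2 and k = 7:
C(8, 1) = 40320 / (1 * 5040) = 8.

8


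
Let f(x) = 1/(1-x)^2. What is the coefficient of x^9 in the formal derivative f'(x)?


Differentiate: d/dx [ 1/(1-x)^r ] = r / (1-x)^(r+1).
Here r = 2, so f'(x) = 2 / (1-x)^3.
The expansion of 1/(1-x)^(r+1) has coefficient of x^n equal to C(n+r, r).
So the coefficient of x^9 in f'(x) is
2 * C(11, 2) = 2 * 55 = 110

110


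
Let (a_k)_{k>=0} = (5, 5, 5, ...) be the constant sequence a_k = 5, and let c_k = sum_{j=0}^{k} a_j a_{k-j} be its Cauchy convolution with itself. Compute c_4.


Since a_j = 5 for all j >= 0, the convolution sum becomes
c_k = sum_{j=0}^{k} 5 * 5 = 25 * (k + 1).
Equivalently, the generating function of (a_k) is 5/(1 - x) and its square is 25/(1 - x)^2 = sum_{k>=0} 25(k + 1) x^k.
For k = 4: 25 * 5 = 125.

125


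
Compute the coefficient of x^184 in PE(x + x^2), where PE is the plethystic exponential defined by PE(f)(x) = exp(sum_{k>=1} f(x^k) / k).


With f(x) = x + x^2, the exponent is sum_{k>=1} (x^k + x^(2k)) / k = -ln(1 - x) - ln(1 - x^2). Exponentiating:
PE(x + x^2) = 1 / ((1 - x)(1 - x^2)).
This is the generating function for partitions of n into parts of size 1 or 2. The number of 2's can be any j in 0..92, and the rest are 1's, so
[x^184] = floor(184/2) + 1 = 93.

93


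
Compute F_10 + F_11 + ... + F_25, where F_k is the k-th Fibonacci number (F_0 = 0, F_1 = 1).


Use the identity sum_{k=0}^{N} F_k = F_{N+2} - 1 (which follows from F_{k+2} - F_{k+1} = F_k). Then
sum_{k=10}^{25} F_k = (F_{27} - 1) - (F_{11} - 1) = F_{27} - F_{11}.
Computing: F_{27} = 196418, F_{11} = 89, so
Sum = 196418 - 89 = 196329.

196329


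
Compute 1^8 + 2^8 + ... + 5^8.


This power sum has a closed form given by Faulhaber's formula
sum_{k=1}^{m} k^p = (1 / (p + 1)) * sum_{j=0}^{p} C(p + 1, j) B_j m^(p + 1 - j),
but for small m direct computation is fastest:
1 + 256 + 6561 + 65536 + 390625 = 462979.

462979


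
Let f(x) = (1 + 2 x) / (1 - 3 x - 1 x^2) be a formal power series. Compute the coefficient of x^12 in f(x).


Write f(x) = sum_{k>=0} a_k x^k. Multiplying both sides by 1 - 3 x - 1 x^2 gives
(1 - 3 x - 1 x^2) sum_{k>=0} a_k x^k = 1 + 2 x.
Matching coefficients:
 x^0: a_0 = 1
 x^1: a_1 - 3 a_0 = 2  =>  a_1 = 3*1 + 2 = 5
 x^k (k >= 2): a_k = 3 a_{k-1} + 1 a_{k-2}.
Iterating: a_2 = 16, a_3 = 53, a_4 = 175, a_5 = 578, a_6 = 1909, a_7 = 6305, a_8 = 20824, a_9 = 68777, a_10 = 227155, a_11 = 750242, a_12 = 2477881.
So the coefficient of x^12 is 2477881.

2477881


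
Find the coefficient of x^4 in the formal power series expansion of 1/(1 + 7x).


Write 1/(1 + c x) = 1/(1 - (-c) x) and apply the geometric-series identity
1/(1 - y) = sum_{k>=0} y^k to get 1/(1 + c x) = sum_{k>=0} (-c)^k x^k.
So the coefficient of x^k is (-c)^k = (-1)^k * c^k.
Here c = 7 and k = 4:
(-7)^4 = 1 * 2401 = 2401

2401


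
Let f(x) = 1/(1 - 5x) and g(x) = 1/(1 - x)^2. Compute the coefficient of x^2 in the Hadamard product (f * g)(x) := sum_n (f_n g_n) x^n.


f has coefficients f_k = 5^k. For g = 1/(1 - x)^2 the coefficient is g_k = C(k + 1, 1) = k + 1. The Hadamard coefficient is (f * g)_k = 5^k * (k + 1).
For k = 2: 5^2 * 3 = 25 * 3 = 75.

75


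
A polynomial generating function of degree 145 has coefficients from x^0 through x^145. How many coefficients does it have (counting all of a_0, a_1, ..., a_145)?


A polynomial of degree 145 takes the form a_0 + a_1 x + ... + a_145 x^145.
The number of coefficients is 145 + 1 = 146.

146


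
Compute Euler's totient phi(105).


phi(n) counts integers in [1, n] coprime to n. Using the multiplicative formula phi(n) = n * prod_{p | n} (1 - 1/p):
105 = 3 * 5 * 7, so
phi(105) = 105 * (1 - 1/3) * (1 - 1/5) * (1 - 1/7) = 48.

48


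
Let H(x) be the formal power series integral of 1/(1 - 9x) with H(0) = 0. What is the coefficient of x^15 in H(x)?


1/(1 - 9x) = sum_{k>=0} 9^k x^k. Integrating termwise with H(0) = 0:
H(x) = sum_{k>=0} 9^k x^(k+1) / (k+1) = sum_{m>=1} 9^(m-1) x^m / m.
For m = 15: 9^14/15 = 22876792454961/15 = 7625597484987/5.

7625597484987/5


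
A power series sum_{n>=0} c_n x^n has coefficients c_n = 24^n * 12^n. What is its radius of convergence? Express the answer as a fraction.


By the root test (Cauchy-Hadamard), the radius is R = 1 / limsup_n |c_n|^(1/n).
Here |c_n|^(1/n) = (24^n * 12^n)^(1/n) = 24 * 12 = 288 for all n.
So R = 1/288 = 1/288.

1/288


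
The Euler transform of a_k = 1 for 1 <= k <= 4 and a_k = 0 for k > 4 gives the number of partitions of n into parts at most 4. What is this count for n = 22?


Partitions of 22 into parts at most 4:
Using generating function (1-x)^(-1)(1-x^2)^(-1)...(1-x^4)^(-1),
the coefficient of x^22 = 136

136


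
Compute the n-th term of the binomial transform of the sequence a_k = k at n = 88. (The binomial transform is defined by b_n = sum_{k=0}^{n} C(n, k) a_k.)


With a_k = k, b_n = sum_{k=0}^{n} C(n, k) k. Using k * C(n, k) = n * C(n-1, k-1) gives b_n = n * sum_{k>=1} C(n-1, k-1) = n * 2^(n-1).
For n = 88: 88 * 2^87 = 88 * 154742504910672534362390528 = 13617340432139183023890366464.

13617340432139183023890366464


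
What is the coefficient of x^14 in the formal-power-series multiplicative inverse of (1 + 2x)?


The inverse is 1/(1 + 2x). Apply the geometric identity 1/(1 - y) = sum_{k>=0} y^k with y = -2x:
1/(1 + 2x) = sum_{k>=0} (-2)^k x^k.
So the coefficient of x^14 is (-2)^14 = 16384.

16384


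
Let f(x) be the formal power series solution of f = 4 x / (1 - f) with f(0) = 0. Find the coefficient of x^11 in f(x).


Apply Lagrange inversion: f = 4 x * phi(f) with phi(t) = 1/(1 - t), so
[x^n] f = 4^n * (1/n) [t^(n-1)] phi(t)^n = 4^n * (1/n) [t^(n-1)] (1 - t)^(-n) = 4^n * (1/n) C(2n - 2, n - 1) = 4^n * C_{n-1}.
For n = 11: C_10 = C(20, 10) / 11 = 184756/11 = 16796.
With the 4^11 = 4194304 factor, the coefficient is 4194304 * 16796 = 70447529984.

70447529984


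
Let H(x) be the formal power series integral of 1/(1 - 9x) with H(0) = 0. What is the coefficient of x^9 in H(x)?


1/(1 - 9x) = sum_{k>=0} 9^k x^k. Integrating termwise with H(0) = 0:
H(x) = sum_{k>=0} 9^k x^(k+1) / (k+1) = sum_{m>=1} 9^(m-1) x^m / m.
For m = 9: 9^8/9 = 43046721/9 = 4782969.

4782969


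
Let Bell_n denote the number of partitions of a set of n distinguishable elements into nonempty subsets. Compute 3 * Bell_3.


Bell_3 can be computed from the Bell triangle or from Dobinski's identity Bell_n = (1/e) * sum_{k>=0} k^n / k!.
Computing Bell_3 = 5.
Then 3 * 5 = 15.

15


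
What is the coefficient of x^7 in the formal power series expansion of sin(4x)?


The Maclaurin series is sin(t) = sum_{k>=0} (-1)^k t^(2k+1) / (2k+1)!, so substituting t = 4x, only odd powers of x are nonzero, with coefficient of x^(2k+1) equal to (-1)^k 4^(2k+1) / (2k+1)!.
Write 7 = 2*3 + 1, giving the coefficient (-1)^3 * 4^7 / 7! = -16384/5040 = -1024/315.

-1024/315


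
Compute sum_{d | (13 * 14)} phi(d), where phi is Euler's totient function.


First, 13 * 14 = 182. One classical identity is sum_{d | n} phi(d) = n (each k in [1, n] has a unique gcd with n, and among the k's with gcd(k, n) = n/d there are phi(d) of them). So the sum equals 182. We also verify directly:
Divisors of 182: 1, 2, 7, 13, 14, 26, 91, 182.
phi values: 1, 1, 6, 12, 6, 12, 72, 72.
Sum = 182.

182


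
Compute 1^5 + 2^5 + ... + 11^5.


This power sum has a closed form given by Faulhaber's formula
sum_{k=1}^{m} k^p = (1 / (p + 1)) * sum_{j=0}^{p} C(p + 1, j) B_j m^(p + 1 - j),
but for small m direct computation is fastest:
1 + 32 + 243 + 1024 + 3125 + 7776 + 16807 + 32768 + 59049 + 100000 + 161051 = 381876.

381876


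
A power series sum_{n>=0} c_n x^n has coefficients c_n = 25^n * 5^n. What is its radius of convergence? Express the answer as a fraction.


By the root test (Cauchy-Hadamard), the radius is R = 1 / limsup_n |c_n|^(1/n).
Here |c_n|^(1/n) = (25^n * 5^n)^(1/n) = 25 * 5 = 125 for all n.
So R = 1/125 = 1/125.

1/125


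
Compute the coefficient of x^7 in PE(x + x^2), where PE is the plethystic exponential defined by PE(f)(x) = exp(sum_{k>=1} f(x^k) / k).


With f(x) = x + x^2, the exponent is sum_{k>=1} (x^k + x^(2k)) / k = -ln(1 - x) - ln(1 - x^2). Exponentiating:
PE(x + x^2) = 1 / ((1 - x)(1 - x^2)).
This is the generating function for partitions of n into parts of size 1 or 2. The number of 2's can be any j in 0..3, and the rest are 1's, so
[x^7] = floor(7/2) + 1 = 4.

4


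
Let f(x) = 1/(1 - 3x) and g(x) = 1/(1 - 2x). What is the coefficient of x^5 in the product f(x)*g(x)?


The coefficient of x^n in f*g is the Cauchy product: sum_{k=0}^{n} a^k * b^(n-k).
With a=3, b=2, n=5:
sum_{k=0}^{5} 3^k * 2^(5-k)
= 665

665


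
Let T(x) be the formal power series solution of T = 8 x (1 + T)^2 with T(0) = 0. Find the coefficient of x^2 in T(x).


Apply the Lagrange inversion formula: if T = 8 x * phi(T) with phi(t) = (1 + t)^2, then [x^n] T = 8^n * (1/n) [t^(n-1)] phi(t)^n = 8^n * (1/n) [t^(n-1)] (1 + t)^(2n) = 8^n * (1/n) C(2n, n-1).
Using the identity C(2n, n-1) = C(2n, n) * n / (n+1), the unscaled factor equals C(2n, n) / (n+1) = C_n, the n-th Catalan number.
For n = 2: C_2 = C(4, 2) / 3 = 6/3 = 2.
With the 8^2 = 64 factor, the coefficient is 64 * 2 = 128.

128


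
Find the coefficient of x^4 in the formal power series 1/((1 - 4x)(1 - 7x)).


By partial fractions or Cauchy convolution:
The coefficient equals sum_{k=0}^{4} 4^k * 7^(4-k).
= 5261

5261


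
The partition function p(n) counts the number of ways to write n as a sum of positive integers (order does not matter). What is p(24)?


Using the generating function prod_{k>=1} 1/(1-x^k), we compute p(24).
By dynamic programming over parts 1 through 24:
p(24) = 1575

1575


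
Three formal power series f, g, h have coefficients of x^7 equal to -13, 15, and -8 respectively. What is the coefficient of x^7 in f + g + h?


Series addition is componentwise:
-13 + 15 + -8
= -6

-6


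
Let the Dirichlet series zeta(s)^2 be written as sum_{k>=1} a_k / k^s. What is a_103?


The Dirichlet convolution of the constant function 1 with itself gives (1 * 1)(k) = sum_{d | k} 1 = d(k), the number of positive divisors of k.
Since zeta(s) = sum_{k>=1} 1/k^s, we have zeta(s)^2 = sum_{k>=1} d(k)/k^s, so a_k = d(k).
For k = 103: the divisors are 1, 103.
Count = 2.

2


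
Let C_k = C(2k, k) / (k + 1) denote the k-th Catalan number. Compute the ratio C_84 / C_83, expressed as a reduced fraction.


Using C_k = (2k)! / (k! (k+1)!), the ratio C_{k+1}/C_k simplifies to
C_{k+1}/C_k = [(2k+2)! / ((k+1)! (k+2)!)] * [k! (k+1)! / (2k)!]
 = (2k+2)(2k+1) / ((k+1)(k+2)) = 2(2k+1) / (k+2).
For k = 83: 2(2*83 + 1) / (83 + 2) = 334/85 = 334/85.

334/85


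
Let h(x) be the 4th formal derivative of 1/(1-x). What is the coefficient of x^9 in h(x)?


Differentiating 4 times: d^4/dx^4 [1/(1-x)] = 4!/(1-x)^5.
The expansion 1/(1-x)^5 = sum_{k>=0} C(k+4, 4) x^k, so the coefficient of x^n in 4!/(1-x)^5 is 4! * C(n+4, 4).
For n = 9: 24 * C(13, 4) = 24 * 715 = 17160

17160


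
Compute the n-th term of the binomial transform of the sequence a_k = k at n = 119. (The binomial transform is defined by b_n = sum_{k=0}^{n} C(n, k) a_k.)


With a_k = k, b_n = sum_{k=0}^{n} C(n, k) k. Using k * C(n, k) = n * C(n-1, k-1) gives b_n = n * sum_{k>=1} C(n-1, k-1) = n * 2^(n-1).
For n = 119: 119 * 2^118 = 119 * 332306998946228968225951765070086144 = 39544532874601247218888260043340251136.

39544532874601247218888260043340251136


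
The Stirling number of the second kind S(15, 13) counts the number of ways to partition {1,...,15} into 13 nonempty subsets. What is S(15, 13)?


Using the explicit formula S(n,k) = (1/k!) sum_{j=0}^{k} (-1)^(k-j) C(k,j) j^n:
S(15, 13) = 4550
Equivalently, S(n,k) is n! times the coefficient of x^n in the EGF (e^x - 1)^k / k!.

4550


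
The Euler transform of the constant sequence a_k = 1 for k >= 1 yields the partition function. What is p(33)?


The Euler transform converts the sequence a_k = 1 into the number of integer partitions.
Using the recurrence or dynamic programming:
p(33) = 10143

10143


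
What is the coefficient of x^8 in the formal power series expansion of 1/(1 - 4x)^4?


The general identity 1/(1 - c x)^r = sum_{k>=0} c^k C(k + r - 1, r - 1) x^k follows by substituting y = c x into 1/(1 - y)^r = sum_{k>=0} C(k + r - 1, r - 1) y^k.
For c = 4, r = 4, k = 8:
4^8 * C(11, 3) = 65536 * 165 = 10813440.

10813440


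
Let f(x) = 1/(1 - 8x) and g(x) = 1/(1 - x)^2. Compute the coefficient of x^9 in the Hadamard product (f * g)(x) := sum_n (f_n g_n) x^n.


f has coefficients f_k = 8^k. For g = 1/(1 - x)^2 the coefficient is g_k = C(k + 1, 1) = k + 1. The Hadamard coefficient is (f * g)_k = 8^k * (k + 1).
For k = 9: 8^9 * 10 = 134217728 * 10 = 1342177280.

1342177280


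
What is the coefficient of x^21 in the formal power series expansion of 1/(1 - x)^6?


The negative binomial / multiset identity is
1/(1 - x)^r = sum_{k>=0} C(k + r - 1, r - 1) x^k.
Here r = 6 and k = 21, so the coefficient is
C(21 + 5, 5) = C(26, 5)
= 65780

65780


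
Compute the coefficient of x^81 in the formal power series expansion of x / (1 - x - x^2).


Let f(x) = sum_{k>=0} a_k x^k. Multiplying f(x) * (1 - x - x^2) = x and matching coefficients gives a_0 = 0, a_1 = 1, and a_k = a_{k-1} + a_{k-2} for k >= 2. These are the Fibonacci numbers F_k.
Iterating from F_0 = 0, F_1 = 1:
F_0=0, F_1=1, F_2=1, F_3=2, F_4=3, F_5=5, F_6=8, F_7=13, F_8=21, F_9=34, ...
F_81 = 37889062373143906.

37889062373143906


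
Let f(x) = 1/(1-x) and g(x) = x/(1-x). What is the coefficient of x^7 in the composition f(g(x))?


First simplify the composition: f(g(x)) = 1/(1 - x/(1-x)) = (1-x)/((1-x) - x) = (1-x)/(1-2x).
Now extract the coefficient. Write (1-x)/(1-2x) = 1/(1-2x) - x/(1-2x).
The coefficient of x^n in 1/(1-2x) is 2^n, and in x/(1-2x) is 2^(n-1) (for n >= 1).
So the coefficient of x^7 is 2^7 - 2^6 = 128 - 64 = 64.

64


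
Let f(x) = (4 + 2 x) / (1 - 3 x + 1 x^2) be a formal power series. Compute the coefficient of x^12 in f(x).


Write f(x) = sum_{k>=0} a_k x^k. Multiplying both sides by 1 - 3 x + 1 x^2 gives
(1 - 3 x + 1 x^2) sum_{k>=0} a_k x^k = 4 + 2 x.
Matching coefficients:
 x^0: a_0 = 4
 x^1: a_1 - 3 a_0 = 2  =>  a_1 = 3*4 + 2 = 14
 x^k (k >= 2): a_k = 3 a_{k-1} - 1 a_{k-2}.
Iterating: a_2 = 38, a_3 = 100, a_4 = 262, a_5 = 686, a_6 = 1796, a_7 = 4702, a_8 = 12310, a_9 = 32228, a_10 = 84374, a_11 = 220894, a_12 = 578308.
So the coefficient of x^12 is 578308.

578308


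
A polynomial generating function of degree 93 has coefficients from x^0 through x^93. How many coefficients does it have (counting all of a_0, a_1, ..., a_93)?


A polynomial of degree 93 takes the form a_0 + a_1 x + ... + a_93 x^93.
The number of coefficients is 93 + 1 = 94.

94


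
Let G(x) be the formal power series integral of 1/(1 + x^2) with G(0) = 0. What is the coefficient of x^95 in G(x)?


1/(1 + x^2) = sum_{j>=0} (-1)^j x^(2j). Integrating termwise with G(0) = 0:
G(x) = sum_{j>=0} (-1)^j x^(2j+1) / (2j+1) = arctan(x).
Only odd powers are nonzero. For x^95 write 95 = 2*47 + 1, giving
(-1)^47 / 95 = -1/95 = -1/95.

-1/95


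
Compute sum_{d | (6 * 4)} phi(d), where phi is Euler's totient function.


First, 6 * 4 = 24. One classical identity is sum_{d | n} phi(d) = n (each k in [1, n] has a unique gcd with n, and among the k's with gcd(k, n) = n/d there are phi(d) of them). So the sum equals 24. We also verify directly:
Divisors of 24: 1, 2, 3, 4, 6, 8, 12, 24.
phi values: 1, 1, 2, 2, 2, 4, 4, 8.
Sum = 24.

24


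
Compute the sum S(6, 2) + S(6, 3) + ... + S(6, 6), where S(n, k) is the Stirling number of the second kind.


By definition, S(n, k) counts partitions of an n-set into exactly k nonempty blocks.
Computing row n = 6 for k = 2..6:
S(6, k): 31, 90, 65, 15, 1
Sum = 202.

202


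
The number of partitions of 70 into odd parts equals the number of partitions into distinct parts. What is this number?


Computing partitions of 70 into odd parts (1, 3, 5, ...):
Using the generating function prod_{k>=0} 1/(1-x^(2k+1)),
the count is 29927

29927


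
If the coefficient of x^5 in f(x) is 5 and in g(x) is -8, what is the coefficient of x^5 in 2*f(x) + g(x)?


Scalar multiplication scales coefficients: 2 * 5 = 10.
Then add the g coefficient: 10 + -8
= 2

2


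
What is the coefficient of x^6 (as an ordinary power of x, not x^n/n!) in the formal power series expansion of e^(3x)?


The exponential series is e^y = sum_{k>=0} y^k / k!. Substituting y = 3x gives
e^(3x) = sum_{k>=0} 3^k x^k / k!.
So the coefficient of x^n is a^n/n! with a = 3, n = 6:
3^6 / 6! = 729/720 = 81/80

81/80


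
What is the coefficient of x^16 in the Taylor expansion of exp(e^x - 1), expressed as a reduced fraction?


exp(e^x - 1) = sum_{k>=0} Bell_k x^k / k!, where Bell_k is the k-th Bell number.
So the coefficient of x^16 is Bell_16 / 16!.
Computing: Bell_16 = 10480142147 and 16! = 20922789888000, giving
10480142147/20922789888000 = 10480142147/20922789888000.

10480142147/20922789888000


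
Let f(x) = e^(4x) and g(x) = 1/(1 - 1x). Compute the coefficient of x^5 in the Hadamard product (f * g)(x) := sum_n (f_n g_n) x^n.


Expanding: f_k = 4^k/k! (from e^(4x)) and g_k = 1^k (from 1/(1 - 1x)). So the Hadamard coefficient (f * g)_k = 4^k 1^k / k! = (4)^k / k!.
For k = 5: 4^5/5! = 1024/120 = 128/15.

128/15


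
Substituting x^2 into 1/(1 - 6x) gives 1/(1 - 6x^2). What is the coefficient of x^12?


The coefficient of x^(2m) in 1/(1 - 6x^2) is 6^m.
With n = 12 = 2*6, the coefficient is 6^6 = 46656.

46656


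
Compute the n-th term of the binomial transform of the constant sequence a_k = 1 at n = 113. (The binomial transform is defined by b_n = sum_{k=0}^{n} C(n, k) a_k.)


With a_k = 1 for all k, b_n = sum_{k=0}^{n} C(n, k) = 2^n by the binomial theorem.
For n = 113: 2^113 = 10384593717069655257060992658440192.

10384593717069655257060992658440192


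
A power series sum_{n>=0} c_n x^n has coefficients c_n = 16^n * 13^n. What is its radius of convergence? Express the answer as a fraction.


By the root test (Cauchy-Hadamard), the radius is R = 1 / limsup_n |c_n|^(1/n).
Here |c_n|^(1/n) = (16^n * 13^n)^(1/n) = 16 * 13 = 208 for all n.
So R = 1/208 = 1/208.

1/208


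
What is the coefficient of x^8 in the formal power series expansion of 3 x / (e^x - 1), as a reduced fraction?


The exponential generating function for Bernoulli numbers is
x / (e^x - 1) = sum_{k>=0} B_k x^k / k!.
So the coefficient of x^8 in 3 x / (e^x - 1) is 3 B_8 / 8!.
Computing: B_8 = -1/30, 8! = 40320, giving
3 * -1/30 / 40320 = -1/403200.

-1/403200


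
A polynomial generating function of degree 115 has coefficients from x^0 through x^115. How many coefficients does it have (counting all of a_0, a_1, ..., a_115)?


A polynomial of degree 115 takes the form a_0 + a_1 x + ... + a_115 x^115.
The number of coefficients is 115 + 1 = 116.

116
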